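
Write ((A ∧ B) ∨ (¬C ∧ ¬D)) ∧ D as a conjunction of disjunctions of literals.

(A ∨ ¬C) ∧ (A ∨ ¬D) ∧ (B ∨ ¬C) ∧ (B ∨ ¬D) ∧ D

((A ∧ B) ∨ (¬C ∧ ¬D)) ∧ D
= (A ∨ ¬C) ∧ (A ∨ ¬D) ∧ (B ∨ ¬C) ∧ (B ∨ ¬D) ∧ D   — distribute ∨ over ∧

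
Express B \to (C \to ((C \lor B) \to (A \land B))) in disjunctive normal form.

\lnot B \lor \lnot C \lor (A \land B)

B \to (C \to ((C \lor B) \to (A \land B)))
≡ \lnot B \lor (C \to ((C \lor B) \to (A \land B)))   [eliminate \to]
≡ \lnot B \lor \lnot C \lor ((C \lor B) \to (A \land B))   [eliminate \to]
≡ \lnot B \lor \lnot C \lor \lnot (C \lor B) \lor (A \land B)   [eliminate \to]
≡ \lnot B \lor \lnot C \lor (\lnot C \land \lnot B) \lor (A \land B)   [De Morgan]
≡ \lnot B \lor \lnot C \lor (A \land B)   [simplify]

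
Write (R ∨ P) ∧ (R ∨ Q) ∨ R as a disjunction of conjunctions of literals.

(R ∨ P) ∧ (R ∨ Q) ∨ R
⇔ R ∧ R ∨ R ∧ Q ∨ P ∧ R ∨ P ∧ Q ∨ R   (distribute ∧ over ∨)
⇔ R ∨ P ∧ Q   (simplify)

R ∨ P ∧ Q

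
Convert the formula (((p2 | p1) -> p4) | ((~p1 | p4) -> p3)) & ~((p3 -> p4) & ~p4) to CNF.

(((p2 | p1) -> p4) | ((~p1 | p4) -> p3)) & ~((p3 -> p4) & ~p4)
≡ (~(p2 | p1) | p4 | ((~p1 | p4) -> p3)) & ~((p3 -> p4) & ~p4)
≡ (~(p2 | p1) | p4 | ~(~p1 | p4) | p3) & ~((p3 -> p4) & ~p4)
≡ (~(p2 | p1) | p4 | ~(~p1 | p4) | p3) & ~((~p3 | p4) & ~p4)
≡ ((~p2 & ~p1) | p4 | ~(~p1 | p4) | p3) & ~((~p3 | p4) & ~p4)
≡ ((~p2 & ~p1) | p4 | (~~p1 & ~p4) | p3) & ~((~p3 | p4) & ~p4)
≡ ((~p2 & ~p1) | p4 | (p1 & ~p4) | p3) & ~((~p3 | p4) & ~p4)
≡ ((~p2 & ~p1) | p4 | (p1 & ~p4) | p3) & (~(~p3 | p4) | ~~p4)
≡ ((~p2 & ~p1) | p4 | (p1 & ~p4) | p3) & ((~~p3 & ~p4) | ~~p4)
≡ ((~p2 & ~p1) | p4 | (p1 & ~p4) | p3) & ((p3 & ~p4) | ~~p4)
≡ ((~p2 & ~p1) | p4 | (p1 & ~p4) | p3) & ((p3 & ~p4) | p4)
≡ (~p2 | p4 | p1 | p3) & (~p2 | p4 | ~p4 | p3) & (~p1 | p4 | p1 | p3) & (~p1 | p4 | ~p4 | p3) & (p3 | p4) & (~p4 | p4)
≡ p3 | p4

p3 | p4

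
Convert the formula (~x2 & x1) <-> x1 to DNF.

(~x2 & x1) <-> x1
≡ ((~x2 & x1) -> x1) & (x1 -> (~x2 & x1))   [eliminate <->]
≡ (~(~x2 & x1) | x1) & (x1 -> (~x2 & x1))   [eliminate ->]
≡ (~(~x2 & x1) | x1) & (~x1 | (~x2 & x1))   [eliminate ->]
≡ (~~x2 | ~x1 | x1) & (~x1 | (~x2 & x1))   [De Morgan]
≡ (x2 | ~x1 | x1) & (~x1 | (~x2 & x1))   [double negation]
≡ (x2 & ~x1) | (x2 & ~x2 & x1) | (~x1 & ~x1) | (~x1 & ~x2 & x1) | (x1 & ~x1) | (x1 & ~x2 & x1)   [distribute & over |]
≡ ~x1 | (x1 & ~x2)   [simplify]

~x1 | (x1 & ~x2)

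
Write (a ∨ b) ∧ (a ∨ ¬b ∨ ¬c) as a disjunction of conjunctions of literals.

(a ∨ b) ∧ (a ∨ ¬b ∨ ¬c)
≡ a ∧ a ∨ a ∧ ¬b ∨ a ∧ ¬c ∨ b ∧ a ∨ b ∧ ¬b ∨ b ∧ ¬c   — distribute ∧ over ∨
≡ a ∨ b ∧ ¬c   — simplify

a ∨ b ∧ ¬c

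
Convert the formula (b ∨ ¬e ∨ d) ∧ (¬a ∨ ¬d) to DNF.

(b ∨ ¬e ∨ d) ∧ (¬a ∨ ¬d)
≡ (b ∧ ¬a) ∨ (b ∧ ¬d) ∨ (¬e ∧ ¬a) ∨ (¬e ∧ ¬d) ∨ (d ∧ ¬a) ∨ (d ∧ ¬d)   (distribute ∧ over ∨)
≡ (b ∧ ¬a) ∨ (b ∧ ¬d) ∨ (¬e ∧ ¬a) ∨ (¬e ∧ ¬d) ∨ (d ∧ ¬a)   (simplify)

(b ∧ ¬a) ∨ (b ∧ ¬d) ∨ (¬e ∧ ¬a) ∨ (¬e ∧ ¬d) ∨ (d ∧ ¬a)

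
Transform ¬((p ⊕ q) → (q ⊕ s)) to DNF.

¬((p ⊕ q) → (q ⊕ s))
≡ ¬(¬(p ⊕ q) ∨ (q ⊕ s))   [eliminate →]
≡ ¬(¬((p ∧ ¬q) ∨ (¬p ∧ q)) ∨ (q ⊕ s))   [expand ⊕]
≡ ¬(¬((p ∧ ¬q) ∨ (¬p ∧ q)) ∨ (q ∧ ¬s) ∨ (¬q ∧ s))   [expand ⊕]
≡ ¬¬((p ∧ ¬q) ∨ (¬p ∧ q)) ∧ ¬(q ∧ ¬s) ∧ ¬(¬q ∧ s)   [De Morgan]
≡ ((p ∧ ¬q) ∨ (¬p ∧ q)) ∧ ¬(q ∧ ¬s) ∧ ¬(¬q ∧ s)   [double negation]
≡ ((p ∧ ¬q) ∨ (¬p ∧ q)) ∧ (¬q ∨ ¬¬s) ∧ ¬(¬q ∧ s)   [De Morgan]
≡ ((p ∧ ¬q) ∨ (¬p ∧ q)) ∧ (¬q ∨ s) ∧ ¬(¬q ∧ s)   [double negation]
≡ ((p ∧ ¬q) ∨ (¬p ∧ q)) ∧ (¬q ∨ s) ∧ (¬¬q ∨ ¬s)   [De Morgan]
≡ ((p ∧ ¬q) ∨ (¬p ∧ q)) ∧ (¬q ∨ s) ∧ (q ∨ ¬s)   [double negation]
≡ (p ∧ ¬q ∧ ¬q ∧ q) ∨ (p ∧ ¬q ∧ ¬q ∧ ¬s) ∨ (p ∧ ¬q ∧ s ∧ q) ∨ (p ∧ ¬q ∧ s ∧ ¬s) ∨ (¬p ∧ q ∧ ¬q ∧ q) ∨ (¬p ∧ q ∧ ¬q ∧ ¬s) ∨ (¬p ∧ q ∧ s ∧ q) ∨ (¬p ∧ q ∧ s ∧ ¬s)   [distribute ∧ over ∨]
≡ (p ∧ ¬q ∧ ¬s) ∨ (¬p ∧ q ∧ s)   [simplify]

(p ∧ ¬q ∧ ¬s) ∨ (¬p ∧ q ∧ s)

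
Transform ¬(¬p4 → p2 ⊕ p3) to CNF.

¬(¬p4 → p2 ⊕ p3)
≡ ¬(¬¬p4 ∨ (p2 ⊕ p3))   (eliminate →)
≡ ¬(¬¬p4 ∨ (p2 ∨ p3) ∧ ¬(p2 ∧ p3))   (expand ⊕)
≡ ¬¬¬p4 ∧ ¬((p2 ∨ p3) ∧ ¬(p2 ∧ p3))   (De Morgan)
≡ ¬p4 ∧ ¬((p2 ∨ p3) ∧ ¬(p2 ∧ p3))   (double negation)
≡ ¬p4 ∧ (¬(p2 ∨ p3) ∨ ¬¬(p2 ∧ p3))   (De Morgan)
≡ ¬p4 ∧ (¬p2 ∧ ¬p3 ∨ ¬¬(p2 ∧ p3))   (De Morgan)
≡ ¬p4 ∧ (¬p2 ∧ ¬p3 ∨ p2 ∧ p3)   (double negation)
≡ ¬p4 ∧ (¬p2 ∨ p2) ∧ (¬p2 ∨ p3) ∧ (¬p3 ∨ p2) ∧ (¬p3 ∨ p3)   (distribute ∨ over ∧)
≡ ¬p4 ∧ (¬p2 ∨ p3) ∧ (¬p3 ∨ p2)   (simplify)

¬p4 ∧ (¬p2 ∨ p3) ∧ (¬p3 ∨ p2)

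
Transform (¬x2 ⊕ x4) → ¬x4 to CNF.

(¬x2 ⊕ x4) → ¬x4
≡ ¬(¬x2 ⊕ x4) ∨ ¬x4   (eliminate →)
≡ ¬((¬x2 ∨ x4) ∧ ¬(¬x2 ∧ x4)) ∨ ¬x4   (expand ⊕)
≡ ¬(¬x2 ∨ x4) ∨ ¬¬(¬x2 ∧ x4) ∨ ¬x4   (De Morgan)
≡ (¬¬x2 ∧ ¬x4) ∨ ¬¬(¬x2 ∧ x4) ∨ ¬x4   (De Morgan)
≡ (x2 ∧ ¬x4) ∨ ¬¬(¬x2 ∧ x4) ∨ ¬x4   (double negation)
≡ (x2 ∧ ¬x4) ∨ (¬x2 ∧ x4) ∨ ¬x4   (double negation)
≡ (x2 ∨ ¬x2 ∨ ¬x4) ∧ (x2 ∨ x4 ∨ ¬x4) ∧ (¬x4 ∨ ¬x2 ∨ ¬x4) ∧ (¬x4 ∨ x4 ∨ ¬x4)   (distribute ∨ over ∧)
≡ ¬x4 ∨ ¬x2   (simplify)

¬x4 ∨ ¬x2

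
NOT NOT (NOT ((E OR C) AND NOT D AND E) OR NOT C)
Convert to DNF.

NOT NOT (NOT ((E OR C) AND NOT D AND E) OR NOT C)
= NOT ((E OR C) AND NOT D AND E) OR NOT C   [double negation]
= NOT (E OR C) OR NOT NOT D OR NOT E OR NOT C   [De Morgan]
= (NOT E AND NOT C) OR NOT NOT D OR NOT E OR NOT C   [De Morgan]
= (NOT E AND NOT C) OR D OR NOT E OR NOT C   [double negation]
= D OR NOT E OR NOT C   [simplify]

D OR NOT E OR NOT C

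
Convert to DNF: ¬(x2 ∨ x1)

¬x2 ∧ ¬x1

¬(x2 ∨ x1)
= ¬x2 ∧ ¬x1   — De Morgan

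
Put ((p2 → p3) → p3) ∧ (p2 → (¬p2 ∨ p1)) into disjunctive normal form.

(p2 ∧ ¬p3 ∧ p1) ∨ (p3 ∧ ¬p2) ∨ (p3 ∧ p1)

((p2 → p3) → p3) ∧ (p2 → (¬p2 ∨ p1))
⇔ (¬(p2 → p3) ∨ p3) ∧ (p2 → (¬p2 ∨ p1))
⇔ (¬(¬p2 ∨ p3) ∨ p3) ∧ (p2 → (¬p2 ∨ p1))
⇔ (¬(¬p2 ∨ p3) ∨ p3) ∧ (¬p2 ∨ ¬p2 ∨ p1)
⇔ ((¬¬p2 ∧ ¬p3) ∨ p3) ∧ (¬p2 ∨ ¬p2 ∨ p1)
⇔ ((p2 ∧ ¬p3) ∨ p3) ∧ (¬p2 ∨ ¬p2 ∨ p1)
⇔ (p2 ∧ ¬p3 ∧ ¬p2) ∨ (p2 ∧ ¬p3 ∧ ¬p2) ∨ (p2 ∧ ¬p3 ∧ p1) ∨ (p3 ∧ ¬p2) ∨ (p3 ∧ ¬p2) ∨ (p3 ∧ p1)
⇔ (p2 ∧ ¬p3 ∧ p1) ∨ (p3 ∧ ¬p2) ∨ (p3 ∧ p1)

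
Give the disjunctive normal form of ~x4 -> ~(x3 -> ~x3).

~x4 -> ~(x3 -> ~x3)
⇔ ~~x4 | ~(x3 -> ~x3)   — eliminate ->
⇔ ~~x4 | ~(~x3 | ~x3)   — eliminate ->
⇔ x4 | ~(~x3 | ~x3)   — double negation
⇔ x4 | (~~x3 & ~~x3)   — De Morgan
⇔ x4 | (x3 & ~~x3)   — double negation
⇔ x4 | (x3 & x3)   — double negation
⇔ x4 | x3   — simplify

x4 | x3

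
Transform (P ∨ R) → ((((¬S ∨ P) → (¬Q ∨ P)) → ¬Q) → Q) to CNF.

(¬P ∨ Q) ∧ (¬R ∨ Q)

(P ∨ R) → ((((¬S ∨ P) → (¬Q ∨ P)) → ¬Q) → Q)
⇔ ¬(P ∨ R) ∨ ((((¬S ∨ P) → (¬Q ∨ P)) → ¬Q) → Q)   [eliminate →]
⇔ ¬(P ∨ R) ∨ ¬(((¬S ∨ P) → (¬Q ∨ P)) → ¬Q) ∨ Q   [eliminate →]
⇔ ¬(P ∨ R) ∨ ¬(¬((¬S ∨ P) → (¬Q ∨ P)) ∨ ¬Q) ∨ Q   [eliminate →]
⇔ ¬(P ∨ R) ∨ ¬(¬(¬(¬S ∨ P) ∨ ¬Q ∨ P) ∨ ¬Q) ∨ Q   [eliminate →]
⇔ (¬P ∧ ¬R) ∨ ¬(¬(¬(¬S ∨ P) ∨ ¬Q ∨ P) ∨ ¬Q) ∨ Q   [De Morgan]
⇔ (¬P ∧ ¬R) ∨ (¬¬(¬(¬S ∨ P) ∨ ¬Q ∨ P) ∧ ¬¬Q) ∨ Q   [De Morgan]
⇔ (¬P ∧ ¬R) ∨ ((¬(¬S ∨ P) ∨ ¬Q ∨ P) ∧ ¬¬Q) ∨ Q   [double negation]
⇔ (¬P ∧ ¬R) ∨ (((¬¬S ∧ ¬P) ∨ ¬Q ∨ P) ∧ ¬¬Q) ∨ Q   [De Morgan]
⇔ (¬P ∧ ¬R) ∨ (((S ∧ ¬P) ∨ ¬Q ∨ P) ∧ ¬¬Q) ∨ Q   [double negation]
⇔ (¬P ∧ ¬R) ∨ (((S ∧ ¬P) ∨ ¬Q ∨ P) ∧ Q) ∨ Q   [double negation]
⇔ (¬P ∨ S ∨ ¬Q ∨ P ∨ Q) ∧ (¬P ∨ ¬P ∨ ¬Q ∨ P ∨ Q) ∧ (¬P ∨ Q ∨ Q) ∧ (¬R ∨ S ∨ ¬Q ∨ P ∨ Q) ∧ (¬R ∨ ¬P ∨ ¬Q ∨ P ∨ Q) ∧ (¬R ∨ Q ∨ Q)   [distribute ∨ over ∧]
⇔ (¬P ∨ Q) ∧ (¬R ∨ Q)   [simplify]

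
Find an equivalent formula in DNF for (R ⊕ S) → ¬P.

(R ⊕ S) → ¬P
= ¬(R ⊕ S) ∨ ¬P   [eliminate →]
= ¬((R ∧ ¬S) ∨ (¬R ∧ S)) ∨ ¬P   [expand ⊕]
= (¬(R ∧ ¬S) ∧ ¬(¬R ∧ S)) ∨ ¬P   [De Morgan]
= ((¬R ∨ ¬¬S) ∧ ¬(¬R ∧ S)) ∨ ¬P   [De Morgan]
= ((¬R ∨ S) ∧ ¬(¬R ∧ S)) ∨ ¬P   [double negation]
= ((¬R ∨ S) ∧ (¬¬R ∨ ¬S)) ∨ ¬P   [De Morgan]
= ((¬R ∨ S) ∧ (R ∨ ¬S)) ∨ ¬P   [double negation]
= (¬R ∧ R) ∨ (¬R ∧ ¬S) ∨ (S ∧ R) ∨ (S ∧ ¬S) ∨ ¬P   [distribute ∧ over ∨]
= (¬R ∧ ¬S) ∨ (S ∧ R) ∨ ¬P   [simplify]

(¬R ∧ ¬S) ∨ (S ∧ R) ∨ ¬P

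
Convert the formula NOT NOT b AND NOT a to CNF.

NOT NOT b AND NOT a
≡ b AND NOT a   [double negation]

b AND NOT a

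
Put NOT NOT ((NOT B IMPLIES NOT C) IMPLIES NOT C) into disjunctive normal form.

NOT NOT ((NOT B IMPLIES NOT C) IMPLIES NOT C)
⇔ NOT NOT (NOT (NOT B IMPLIES NOT C) OR NOT C)   — eliminate IMPLIES
⇔ NOT NOT (NOT (NOT NOT B OR NOT C) OR NOT C)   — eliminate IMPLIES
⇔ NOT (NOT NOT B OR NOT C) OR NOT C   — double negation
⇔ (NOT NOT NOT B AND NOT NOT C) OR NOT C   — De Morgan
⇔ (NOT B AND NOT NOT C) OR NOT C   — double negation
⇔ (NOT B AND C) OR NOT C   — double negation

(NOT B AND C) OR NOT C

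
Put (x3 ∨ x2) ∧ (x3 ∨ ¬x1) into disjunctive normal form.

(x3 ∨ x2) ∧ (x3 ∨ ¬x1)
≡ (x3 ∧ x3) ∨ (x3 ∧ ¬x1) ∨ (x2 ∧ x3) ∨ (x2 ∧ ¬x1)   [distribute ∧ over ∨]
≡ x3 ∨ (x2 ∧ ¬x1)   [simplify]

x3 ∨ (x2 ∧ ¬x1)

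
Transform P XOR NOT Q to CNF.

(P OR NOT Q) AND (NOT P OR Q)

P XOR NOT Q
= (P OR NOT Q) AND NOT (P AND NOT Q)
= (P OR NOT Q) AND (NOT P OR NOT NOT Q)
= (P OR NOT Q) AND (NOT P OR Q)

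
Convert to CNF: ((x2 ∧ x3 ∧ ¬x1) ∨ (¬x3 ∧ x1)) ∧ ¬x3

(x2 ∨ x1) ∧ (x3 ∨ x1) ∧ ¬x3

((x2 ∧ x3 ∧ ¬x1) ∨ (¬x3 ∧ x1)) ∧ ¬x3
⇔ (x2 ∨ ¬x3) ∧ (x2 ∨ x1) ∧ (x3 ∨ ¬x3) ∧ (x3 ∨ x1) ∧ (¬x1 ∨ ¬x3) ∧ (¬x1 ∨ x1) ∧ ¬x3   [distribute ∨ over ∧]
⇔ (x2 ∨ x1) ∧ (x3 ∨ x1) ∧ ¬x3   [simplify]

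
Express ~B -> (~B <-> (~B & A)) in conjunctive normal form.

~B -> (~B <-> (~B & A))
≡ ~~B | (~B <-> (~B & A))   (eliminate ->)
≡ ~~B | ((~B -> (~B & A)) & ((~B & A) -> ~B))   (eliminate <->)
≡ ~~B | ((~~B | (~B & A)) & ((~B & A) -> ~B))   (eliminate ->)
≡ ~~B | ((~~B | (~B & A)) & (~(~B & A) | ~B))   (eliminate ->)
≡ B | ((~~B | (~B & A)) & (~(~B & A) | ~B))   (double negation)
≡ B | ((B | (~B & A)) & (~(~B & A) | ~B))   (double negation)
≡ B | ((B | (~B & A)) & (~~B | ~A | ~B))   (De Morgan)
≡ B | ((B | (~B & A)) & (B | ~A | ~B))   (double negation)
≡ (B | B | ~B) & (B | B | A) & (B | B | ~A | ~B)   (distribute | over &)
≡ B | A   (simplify)

B | A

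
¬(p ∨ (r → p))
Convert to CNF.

¬(p ∨ (r → p))
= ¬(p ∨ ¬r ∨ p)   — eliminate →
= ¬p ∧ ¬¬r ∧ ¬p   — De Morgan
= ¬p ∧ r ∧ ¬p   — double negation
= ¬p ∧ r   — simplify

¬p ∧ r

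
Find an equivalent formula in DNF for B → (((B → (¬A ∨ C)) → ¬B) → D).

¬B ∨ (¬A ∧ B) ∨ (C ∧ B) ∨ D

B → (((B → (¬A ∨ C)) → ¬B) → D)
⇔ ¬B ∨ (((B → (¬A ∨ C)) → ¬B) → D)   — eliminate →
⇔ ¬B ∨ ¬((B → (¬A ∨ C)) → ¬B) ∨ D   — eliminate →
⇔ ¬B ∨ ¬(¬(B → (¬A ∨ C)) ∨ ¬B) ∨ D   — eliminate →
⇔ ¬B ∨ ¬(¬(¬B ∨ ¬A ∨ C) ∨ ¬B) ∨ D   — eliminate →
⇔ ¬B ∨ (¬¬(¬B ∨ ¬A ∨ C) ∧ ¬¬B) ∨ D   — De Morgan
⇔ ¬B ∨ ((¬B ∨ ¬A ∨ C) ∧ ¬¬B) ∨ D   — double negation
⇔ ¬B ∨ ((¬B ∨ ¬A ∨ C) ∧ B) ∨ D   — double negation
⇔ ¬B ∨ (¬B ∧ B) ∨ (¬A ∧ B) ∨ (C ∧ B) ∨ D   — distribute ∧ over ∨
⇔ ¬B ∨ (¬A ∧ B) ∨ (C ∧ B) ∨ D   — simplify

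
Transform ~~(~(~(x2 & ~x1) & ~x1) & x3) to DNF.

(x2 & ~x1 & x3) | (x1 & x3)

~~(~(~(x2 & ~x1) & ~x1) & x3)
≡ ~(~(x2 & ~x1) & ~x1) & x3   [double negation]
≡ (~~(x2 & ~x1) | ~~x1) & x3   [De Morgan]
≡ ((x2 & ~x1) | ~~x1) & x3   [double negation]
≡ ((x2 & ~x1) | x1) & x3   [double negation]
≡ (x2 & ~x1 & x3) | (x1 & x3)   [distribute & over |]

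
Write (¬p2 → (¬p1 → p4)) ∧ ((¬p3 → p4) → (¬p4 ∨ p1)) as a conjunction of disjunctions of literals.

(p2 ∨ p1 ∨ p4) ∧ (¬p4 ∨ p1)

(¬p2 → (¬p1 → p4)) ∧ ((¬p3 → p4) → (¬p4 ∨ p1))
≡ (¬¬p2 ∨ (¬p1 → p4)) ∧ ((¬p3 → p4) → (¬p4 ∨ p1))
≡ (¬¬p2 ∨ ¬¬p1 ∨ p4) ∧ ((¬p3 → p4) → (¬p4 ∨ p1))
≡ (¬¬p2 ∨ ¬¬p1 ∨ p4) ∧ (¬(¬p3 → p4) ∨ ¬p4 ∨ p1)
≡ (¬¬p2 ∨ ¬¬p1 ∨ p4) ∧ (¬(¬¬p3 ∨ p4) ∨ ¬p4 ∨ p1)
≡ (p2 ∨ ¬¬p1 ∨ p4) ∧ (¬(¬¬p3 ∨ p4) ∨ ¬p4 ∨ p1)
≡ (p2 ∨ p1 ∨ p4) ∧ (¬(¬¬p3 ∨ p4) ∨ ¬p4 ∨ p1)
≡ (p2 ∨ p1 ∨ p4) ∧ ((¬¬¬p3 ∧ ¬p4) ∨ ¬p4 ∨ p1)
≡ (p2 ∨ p1 ∨ p4) ∧ ((¬p3 ∧ ¬p4) ∨ ¬p4 ∨ p1)
≡ (p2 ∨ p1 ∨ p4) ∧ (¬p3 ∨ ¬p4 ∨ p1) ∧ (¬p4 ∨ ¬p4 ∨ p1)
≡ (p2 ∨ p1 ∨ p4) ∧ (¬p4 ∨ p1)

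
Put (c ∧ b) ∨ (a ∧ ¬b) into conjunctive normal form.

(c ∧ b) ∨ (a ∧ ¬b)
= (c ∨ a) ∧ (c ∨ ¬b) ∧ (b ∨ a) ∧ (b ∨ ¬b)   [distribute ∨ over ∧]
= (c ∨ a) ∧ (c ∨ ¬b) ∧ (b ∨ a)   [simplify]

(c ∨ a) ∧ (c ∨ ¬b) ∧ (b ∨ a)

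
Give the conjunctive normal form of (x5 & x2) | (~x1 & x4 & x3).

(x5 & x2) | (~x1 & x4 & x3)
⇔ (x5 | ~x1) & (x5 | x4) & (x5 | x3) & (x2 | ~x1) & (x2 | x4) & (x2 | x3)   [distribute | over &]

(x5 | ~x1) & (x5 | x4) & (x5 | x3) & (x2 | ~x1) & (x2 | x4) & (x2 | x3)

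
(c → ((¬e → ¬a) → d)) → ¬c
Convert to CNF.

(c → ((¬e → ¬a) → d)) → ¬c
= ¬(c → ((¬e → ¬a) → d)) ∨ ¬c   [eliminate →]
= ¬(¬c ∨ ((¬e → ¬a) → d)) ∨ ¬c   [eliminate →]
= ¬(¬c ∨ ¬(¬e → ¬a) ∨ d) ∨ ¬c   [eliminate →]
= ¬(¬c ∨ ¬(¬¬e ∨ ¬a) ∨ d) ∨ ¬c   [eliminate →]
= (¬¬c ∧ ¬¬(¬¬e ∨ ¬a) ∧ ¬d) ∨ ¬c   [De Morgan]
= (c ∧ ¬¬(¬¬e ∨ ¬a) ∧ ¬d) ∨ ¬c   [double negation]
= (c ∧ (¬¬e ∨ ¬a) ∧ ¬d) ∨ ¬c   [double negation]
= (c ∧ (e ∨ ¬a) ∧ ¬d) ∨ ¬c   [double negation]
= (c ∨ ¬c) ∧ (e ∨ ¬a ∨ ¬c) ∧ (¬d ∨ ¬c)   [distribute ∨ over ∧]
= (e ∨ ¬a ∨ ¬c) ∧ (¬d ∨ ¬c)   [simplify]

(e ∨ ¬a ∨ ¬c) ∧ (¬d ∨ ¬c)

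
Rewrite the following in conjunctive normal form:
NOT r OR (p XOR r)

NOT r OR NOT p

NOT r OR (p XOR r)
⇔ NOT r OR ((p OR r) AND NOT (p AND r))   [expand XOR]
⇔ NOT r OR ((p OR r) AND (NOT p OR NOT r))   [De Morgan]
⇔ (NOT r OR p OR r) AND (NOT r OR NOT p OR NOT r)   [distribute OR over AND]
⇔ NOT r OR NOT p   [simplify]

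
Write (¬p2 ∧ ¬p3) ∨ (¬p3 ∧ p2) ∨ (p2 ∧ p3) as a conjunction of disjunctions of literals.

(¬p2 ∧ ¬p3) ∨ (¬p3 ∧ p2) ∨ (p2 ∧ p3)
≡ (¬p2 ∨ ¬p3 ∨ p2) ∧ (¬p2 ∨ ¬p3 ∨ p3) ∧ (¬p2 ∨ p2 ∨ p2) ∧ (¬p2 ∨ p2 ∨ p3) ∧ (¬p3 ∨ ¬p3 ∨ p2) ∧ (¬p3 ∨ ¬p3 ∨ p3) ∧ (¬p3 ∨ p2 ∨ p2) ∧ (¬p3 ∨ p2 ∨ p3)   — distribute ∨ over ∧
≡ ¬p3 ∨ p2   — simplify

¬p3 ∨ p2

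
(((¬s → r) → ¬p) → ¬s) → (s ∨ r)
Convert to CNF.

(((¬s → r) → ¬p) → ¬s) → (s ∨ r)
⇔ ¬(((¬s → r) → ¬p) → ¬s) ∨ s ∨ r   [eliminate →]
⇔ ¬(¬((¬s → r) → ¬p) ∨ ¬s) ∨ s ∨ r   [eliminate →]
⇔ ¬(¬(¬(¬s → r) ∨ ¬p) ∨ ¬s) ∨ s ∨ r   [eliminate →]
⇔ ¬(¬(¬(¬¬s ∨ r) ∨ ¬p) ∨ ¬s) ∨ s ∨ r   [eliminate →]
⇔ (¬¬(¬(¬¬s ∨ r) ∨ ¬p) ∧ ¬¬s) ∨ s ∨ r   [De Morgan]
⇔ ((¬(¬¬s ∨ r) ∨ ¬p) ∧ ¬¬s) ∨ s ∨ r   [double negation]
⇔ (((¬¬¬s ∧ ¬r) ∨ ¬p) ∧ ¬¬s) ∨ s ∨ r   [De Morgan]
⇔ (((¬s ∧ ¬r) ∨ ¬p) ∧ ¬¬s) ∨ s ∨ r   [double negation]
⇔ (((¬s ∧ ¬r) ∨ ¬p) ∧ s) ∨ s ∨ r   [double negation]
⇔ (¬s ∨ ¬p ∨ s ∨ r) ∧ (¬r ∨ ¬p ∨ s ∨ r) ∧ (s ∨ s ∨ r)   [distribute ∨ over ∧]
⇔ s ∨ r   [simplify]

s ∨ r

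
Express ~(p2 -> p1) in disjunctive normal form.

~(p2 -> p1)
= ~(~p2 | p1)   — eliminate ->
= ~~p2 & ~p1   — De Morgan
= p2 & ~p1   — double negation

p2 & ~p1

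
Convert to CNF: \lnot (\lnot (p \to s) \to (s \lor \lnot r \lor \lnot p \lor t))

p \land \lnot s \land r \land \lnot t

\lnot (\lnot (p \to s) \to (s \lor \lnot r \lor \lnot p \lor t))
≡ \lnot (\lnot \lnot (p \to s) \lor s \lor \lnot r \lor \lnot p \lor t)   (eliminate \to)
≡ \lnot (\lnot \lnot (\lnot p \lor s) \lor s \lor \lnot r \lor \lnot p \lor t)   (eliminate \to)
≡ \lnot \lnot \lnot (\lnot p \lor s) \land \lnot s \land \lnot \lnot r \land \lnot \lnot p \land \lnot t   (De Morgan)
≡ \lnot (\lnot p \lor s) \land \lnot s \land \lnot \lnot r \land \lnot \lnot p \land \lnot t   (double negation)
≡ \lnot \lnot p \land \lnot s \land \lnot s \land \lnot \lnot r \land \lnot \lnot p \land \lnot t   (De Morgan)
≡ p \land \lnot s \land \lnot s \land \lnot \lnot r \land \lnot \lnot p \land \lnot t   (double negation)
≡ p \land \lnot s \land \lnot s \land r \land \lnot \lnot p \land \lnot t   (double negation)
≡ p \land \lnot s \land \lnot s \land r \land p \land \lnot t   (double negation)
≡ p \land \lnot s \land r \land \lnot t   (simplify)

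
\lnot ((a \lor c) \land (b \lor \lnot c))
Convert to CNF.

(\lnot a \lor \lnot b) \land (\lnot a \lor c) \land (\lnot c \lor \lnot b)

\lnot ((a \lor c) \land (b \lor \lnot c))
⇔ \lnot (a \lor c) \lor \lnot (b \lor \lnot c)   [De Morgan]
⇔ (\lnot a \land \lnot c) \lor \lnot (b \lor \lnot c)   [De Morgan]
⇔ (\lnot a \land \lnot c) \lor (\lnot b \land \lnot \lnot c)   [De Morgan]
⇔ (\lnot a \land \lnot c) \lor (\lnot b \land c)   [double negation]
⇔ (\lnot a \lor \lnot b) \land (\lnot a \lor c) \land (\lnot c \lor \lnot b) \land (\lnot c \lor c)   [distribute \lor over \land]
⇔ (\lnot a \lor \lnot b) \land (\lnot a \lor c) \land (\lnot c \lor \lnot b)   [simplify]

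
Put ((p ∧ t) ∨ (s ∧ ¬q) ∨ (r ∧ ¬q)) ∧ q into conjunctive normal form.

((p ∧ t) ∨ (s ∧ ¬q) ∨ (r ∧ ¬q)) ∧ q
≡ (p ∨ s ∨ r) ∧ (p ∨ s ∨ ¬q) ∧ (p ∨ ¬q ∨ r) ∧ (p ∨ ¬q ∨ ¬q) ∧ (t ∨ s ∨ r) ∧ (t ∨ s ∨ ¬q) ∧ (t ∨ ¬q ∨ r) ∧ (t ∨ ¬q ∨ ¬q) ∧ q   (distribute ∨ over ∧)
≡ (p ∨ s ∨ r) ∧ (p ∨ ¬q) ∧ (t ∨ s ∨ r) ∧ (t ∨ ¬q) ∧ q   (simplify)

(p ∨ s ∨ r) ∧ (p ∨ ¬q) ∧ (t ∨ s ∨ r) ∧ (t ∨ ¬q) ∧ q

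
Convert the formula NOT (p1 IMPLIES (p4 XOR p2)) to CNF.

p1 AND (NOT p4 OR p2) AND (NOT p2 OR p4)

NOT (p1 IMPLIES (p4 XOR p2))
= NOT (NOT p1 OR (p4 XOR p2))   (eliminate IMPLIES)
= NOT (NOT p1 OR ((p4 OR p2) AND NOT (p4 AND p2)))   (expand XOR)
= NOT NOT p1 AND NOT ((p4 OR p2) AND NOT (p4 AND p2))   (De Morgan)
= p1 AND NOT ((p4 OR p2) AND NOT (p4 AND p2))   (double negation)
= p1 AND (NOT (p4 OR p2) OR NOT NOT (p4 AND p2))   (De Morgan)
= p1 AND ((NOT p4 AND NOT p2) OR NOT NOT (p4 AND p2))   (De Morgan)
= p1 AND ((NOT p4 AND NOT p2) OR (p4 AND p2))   (double negation)
= p1 AND (NOT p4 OR p4) AND (NOT p4 OR p2) AND (NOT p2 OR p4) AND (NOT p2 OR p2)   (distribute OR over AND)
= p1 AND (NOT p4 OR p2) AND (NOT p2 OR p4)   (simplify)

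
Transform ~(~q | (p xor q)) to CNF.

q & (~q | p)

~(~q | (p xor q))
⇔ ~(~q | ((p | q) & ~(p & q)))   (expand xor)
⇔ ~~q & ~((p | q) & ~(p & q))   (De Morgan)
⇔ q & ~((p | q) & ~(p & q))   (double negation)
⇔ q & (~(p | q) | ~~(p & q))   (De Morgan)
⇔ q & ((~p & ~q) | ~~(p & q))   (De Morgan)
⇔ q & ((~p & ~q) | (p & q))   (double negation)
⇔ q & (~p | p) & (~p | q) & (~q | p) & (~q | q)   (distribute | over &)
⇔ q & (~q | p)   (simplify)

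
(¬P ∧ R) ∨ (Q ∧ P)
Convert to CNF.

(¬P ∨ Q) ∧ (R ∨ Q) ∧ (R ∨ P)

(¬P ∧ R) ∨ (Q ∧ P)
= (¬P ∨ Q) ∧ (¬P ∨ P) ∧ (R ∨ Q) ∧ (R ∨ P)   [distribute ∨ over ∧]
= (¬P ∨ Q) ∧ (R ∨ Q) ∧ (R ∨ P)   [simplify]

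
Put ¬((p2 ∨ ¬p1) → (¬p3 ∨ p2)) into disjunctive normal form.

¬((p2 ∨ ¬p1) → (¬p3 ∨ p2))
≡ ¬(¬(p2 ∨ ¬p1) ∨ ¬p3 ∨ p2)   — eliminate →
≡ ¬¬(p2 ∨ ¬p1) ∧ ¬¬p3 ∧ ¬p2   — De Morgan
≡ (p2 ∨ ¬p1) ∧ ¬¬p3 ∧ ¬p2   — double negation
≡ (p2 ∨ ¬p1) ∧ p3 ∧ ¬p2   — double negation
≡ (p2 ∧ p3 ∧ ¬p2) ∨ (¬p1 ∧ p3 ∧ ¬p2)   — distribute ∧ over ∨
≡ ¬p1 ∧ p3 ∧ ¬p2   — simplify

¬p1 ∧ p3 ∧ ¬p2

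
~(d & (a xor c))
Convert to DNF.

~d | (~a & ~c) | (c & a)

~(d & (a xor c))
≡ ~(d & ((a & ~c) | (~a & c)))   [expand xor]
≡ ~d | ~((a & ~c) | (~a & c))   [De Morgan]
≡ ~d | (~(a & ~c) & ~(~a & c))   [De Morgan]
≡ ~d | ((~a | ~~c) & ~(~a & c))   [De Morgan]
≡ ~d | ((~a | c) & ~(~a & c))   [double negation]
≡ ~d | ((~a | c) & (~~a | ~c))   [De Morgan]
≡ ~d | ((~a | c) & (a | ~c))   [double negation]
≡ ~d | (~a & a) | (~a & ~c) | (c & a) | (c & ~c)   [distribute & over |]
≡ ~d | (~a & ~c) | (c & a)   [simplify]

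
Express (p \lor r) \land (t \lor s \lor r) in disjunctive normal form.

(p \land t) \lor (p \land s) \lor r

(p \lor r) \land (t \lor s \lor r)
= (p \land t) \lor (p \land s) \lor (p \land r) \lor (r \land t) \lor (r \land s) \lor (r \land r)   [distribute \land over \lor]
= (p \land t) \lor (p \land s) \lor r   [simplify]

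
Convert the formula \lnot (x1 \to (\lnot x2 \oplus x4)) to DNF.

(x1 \land x2 \land \lnot x4) \lor (x1 \land x4 \land \lnot x2)

\lnot (x1 \to (\lnot x2 \oplus x4))
= \lnot (\lnot x1 \lor (\lnot x2 \oplus x4))   (eliminate \to)
= \lnot (\lnot x1 \lor (\lnot x2 \land \lnot x4) \lor (\lnot \lnot x2 \land x4))   (expand \oplus)
= \lnot \lnot x1 \land \lnot (\lnot x2 \land \lnot x4) \land \lnot (\lnot \lnot x2 \land x4)   (De Morgan)
= x1 \land \lnot (\lnot x2 \land \lnot x4) \land \lnot (\lnot \lnot x2 \land x4)   (double negation)
= x1 \land (\lnot \lnot x2 \lor \lnot \lnot x4) \land \lnot (\lnot \lnot x2 \land x4)   (De Morgan)
= x1 \land (x2 \lor \lnot \lnot x4) \land \lnot (\lnot \lnot x2 \land x4)   (double negation)
= x1 \land (x2 \lor x4) \land \lnot (\lnot \lnot x2 \land x4)   (double negation)
= x1 \land (x2 \lor x4) \land (\lnot \lnot \lnot x2 \lor \lnot x4)   (De Morgan)
= x1 \land (x2 \lor x4) \land (\lnot x2 \lor \lnot x4)   (double negation)
= (x1 \land x2 \land \lnot x2) \lor (x1 \land x2 \land \lnot x4) \lor (x1 \land x4 \land \lnot x2) \lor (x1 \land x4 \land \lnot x4)   (distribute \land over \lor)
= (x1 \land x2 \land \lnot x4) \lor (x1 \land x4 \land \lnot x2)   (simplify)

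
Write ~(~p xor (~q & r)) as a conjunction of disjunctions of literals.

(p | ~q) & (p | r) & (q | ~r | ~p)

~(~p xor (~q & r))
≡ ~((~p | (~q & r)) & ~(~p & ~q & r))   — expand xor
≡ ~(~p | (~q & r)) | ~~(~p & ~q & r)   — De Morgan
≡ (~~p & ~(~q & r)) | ~~(~p & ~q & r)   — De Morgan
≡ (p & ~(~q & r)) | ~~(~p & ~q & r)   — double negation
≡ (p & (~~q | ~r)) | ~~(~p & ~q & r)   — De Morgan
≡ (p & (q | ~r)) | ~~(~p & ~q & r)   — double negation
≡ (p & (q | ~r)) | (~p & ~q & r)   — double negation
≡ (p | ~p) & (p | ~q) & (p | r) & (q | ~r | ~p) & (q | ~r | ~q) & (q | ~r | r)   — distribute | over &
≡ (p | ~q) & (p | r) & (q | ~r | ~p)   — simplify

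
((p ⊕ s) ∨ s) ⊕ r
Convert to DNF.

(p ∧ ¬s ∧ ¬r) ∨ (s ∧ ¬r) ∨ (¬p ∧ ¬s ∧ r)

((p ⊕ s) ∨ s) ⊕ r
= (((p ⊕ s) ∨ s) ∧ ¬r) ∨ (¬((p ⊕ s) ∨ s) ∧ r)   [expand ⊕]
= (((p ∧ ¬s) ∨ (¬p ∧ s) ∨ s) ∧ ¬r) ∨ (¬((p ⊕ s) ∨ s) ∧ r)   [expand ⊕]
= (((p ∧ ¬s) ∨ (¬p ∧ s) ∨ s) ∧ ¬r) ∨ (¬((p ∧ ¬s) ∨ (¬p ∧ s) ∨ s) ∧ r)   [expand ⊕]
= (((p ∧ ¬s) ∨ (¬p ∧ s) ∨ s) ∧ ¬r) ∨ (¬(p ∧ ¬s) ∧ ¬(¬p ∧ s) ∧ ¬s ∧ r)   [De Morgan]
= (((p ∧ ¬s) ∨ (¬p ∧ s) ∨ s) ∧ ¬r) ∨ ((¬p ∨ ¬¬s) ∧ ¬(¬p ∧ s) ∧ ¬s ∧ r)   [De Morgan]
= (((p ∧ ¬s) ∨ (¬p ∧ s) ∨ s) ∧ ¬r) ∨ ((¬p ∨ s) ∧ ¬(¬p ∧ s) ∧ ¬s ∧ r)   [double negation]
= (((p ∧ ¬s) ∨ (¬p ∧ s) ∨ s) ∧ ¬r) ∨ ((¬p ∨ s) ∧ (¬¬p ∨ ¬s) ∧ ¬s ∧ r)   [De Morgan]
= (((p ∧ ¬s) ∨ (¬p ∧ s) ∨ s) ∧ ¬r) ∨ ((¬p ∨ s) ∧ (p ∨ ¬s) ∧ ¬s ∧ r)   [double negation]
= (p ∧ ¬s ∧ ¬r) ∨ (¬p ∧ s ∧ ¬r) ∨ (s ∧ ¬r) ∨ (¬p ∧ p ∧ ¬s ∧ r) ∨ (¬p ∧ ¬s ∧ ¬s ∧ r) ∨ (s ∧ p ∧ ¬s ∧ r) ∨ (s ∧ ¬s ∧ ¬s ∧ r)   [distribute ∧ over ∨]
= (p ∧ ¬s ∧ ¬r) ∨ (s ∧ ¬r) ∨ (¬p ∧ ¬s ∧ r)   [simplify]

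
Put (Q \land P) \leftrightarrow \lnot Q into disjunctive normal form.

\lnot P \land Q

(Q \land P) \leftrightarrow \lnot Q
= ((Q \land P) \to \lnot Q) \land (\lnot Q \to (Q \land P))   (eliminate \leftrightarrow)
= (\lnot (Q \land P) \lor \lnot Q) \land (\lnot Q \to (Q \land P))   (eliminate \to)
= (\lnot (Q \land P) \lor \lnot Q) \land (\lnot \lnot Q \lor (Q \land P))   (eliminate \to)
= (\lnot Q \lor \lnot P \lor \lnot Q) \land (\lnot \lnot Q \lor (Q \land P))   (De Morgan)
= (\lnot Q \lor \lnot P \lor \lnot Q) \land (Q \lor (Q \land P))   (double negation)
= (\lnot Q \land Q) \lor (\lnot Q \land Q \land P) \lor (\lnot P \land Q) \lor (\lnot P \land Q \land P) \lor (\lnot Q \land Q) \lor (\lnot Q \land Q \land P)   (distribute \land over \lor)
= \lnot P \land Q   (simplify)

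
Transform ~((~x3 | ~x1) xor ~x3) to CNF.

~((~x3 | ~x1) xor ~x3)
≡ ~((~x3 | ~x1 | ~x3) & ~((~x3 | ~x1) & ~x3))   [expand xor]
≡ ~(~x3 | ~x1 | ~x3) | ~~((~x3 | ~x1) & ~x3)   [De Morgan]
≡ (~~x3 & ~~x1 & ~~x3) | ~~((~x3 | ~x1) & ~x3)   [De Morgan]
≡ (x3 & ~~x1 & ~~x3) | ~~((~x3 | ~x1) & ~x3)   [double negation]
≡ (x3 & x1 & ~~x3) | ~~((~x3 | ~x1) & ~x3)   [double negation]
≡ (x3 & x1 & x3) | ~~((~x3 | ~x1) & ~x3)   [double negation]
≡ (x3 & x1 & x3) | ((~x3 | ~x1) & ~x3)   [double negation]
≡ (x3 | ~x3 | ~x1) & (x3 | ~x3) & (x1 | ~x3 | ~x1) & (x1 | ~x3) & (x3 | ~x3 | ~x1) & (x3 | ~x3)   [distribute | over &]
≡ x1 | ~x3   [simplify]

x1 | ~x3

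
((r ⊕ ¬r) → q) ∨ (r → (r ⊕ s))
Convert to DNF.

((r ⊕ ¬r) → q) ∨ (r → (r ⊕ s))
≡ ¬(r ⊕ ¬r) ∨ q ∨ (r → (r ⊕ s))
≡ ¬((r ∧ ¬¬r) ∨ (¬r ∧ ¬r)) ∨ q ∨ (r → (r ⊕ s))
≡ ¬((r ∧ ¬¬r) ∨ (¬r ∧ ¬r)) ∨ q ∨ ¬r ∨ (r ⊕ s)
≡ ¬((r ∧ ¬¬r) ∨ (¬r ∧ ¬r)) ∨ q ∨ ¬r ∨ (r ∧ ¬s) ∨ (¬r ∧ s)
≡ (¬(r ∧ ¬¬r) ∧ ¬(¬r ∧ ¬r)) ∨ q ∨ ¬r ∨ (r ∧ ¬s) ∨ (¬r ∧ s)
≡ ((¬r ∨ ¬¬¬r) ∧ ¬(¬r ∧ ¬r)) ∨ q ∨ ¬r ∨ (r ∧ ¬s) ∨ (¬r ∧ s)
≡ ((¬r ∨ ¬r) ∧ ¬(¬r ∧ ¬r)) ∨ q ∨ ¬r ∨ (r ∧ ¬s) ∨ (¬r ∧ s)
≡ ((¬r ∨ ¬r) ∧ (¬¬r ∨ ¬¬r)) ∨ q ∨ ¬r ∨ (r ∧ ¬s) ∨ (¬r ∧ s)
≡ ((¬r ∨ ¬r) ∧ (r ∨ ¬¬r)) ∨ q ∨ ¬r ∨ (r ∧ ¬s) ∨ (¬r ∧ s)
≡ ((¬r ∨ ¬r) ∧ (r ∨ r)) ∨ q ∨ ¬r ∨ (r ∧ ¬s) ∨ (¬r ∧ s)
≡ (¬r ∧ r) ∨ (¬r ∧ r) ∨ (¬r ∧ r) ∨ (¬r ∧ r) ∨ q ∨ ¬r ∨ (r ∧ ¬s) ∨ (¬r ∧ s)
≡ q ∨ ¬r ∨ (r ∧ ¬s)

q ∨ ¬r ∨ (r ∧ ¬s)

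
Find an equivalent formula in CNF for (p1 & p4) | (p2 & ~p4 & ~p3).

(p1 & p4) | (p2 & ~p4 & ~p3)
= (p1 | p2) & (p1 | ~p4) & (p1 | ~p3) & (p4 | p2) & (p4 | ~p4) & (p4 | ~p3)   [distribute | over &]
= (p1 | p2) & (p1 | ~p4) & (p1 | ~p3) & (p4 | p2) & (p4 | ~p3)   [simplify]

(p1 | p2) & (p1 | ~p4) & (p1 | ~p3) & (p4 | p2) & (p4 | ~p3)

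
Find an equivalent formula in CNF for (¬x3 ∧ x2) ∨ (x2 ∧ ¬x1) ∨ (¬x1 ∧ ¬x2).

(¬x3 ∧ x2) ∨ (x2 ∧ ¬x1) ∨ (¬x1 ∧ ¬x2)
= (¬x3 ∨ x2 ∨ ¬x1) ∧ (¬x3 ∨ x2 ∨ ¬x2) ∧ (¬x3 ∨ ¬x1 ∨ ¬x1) ∧ (¬x3 ∨ ¬x1 ∨ ¬x2) ∧ (x2 ∨ x2 ∨ ¬x1) ∧ (x2 ∨ x2 ∨ ¬x2) ∧ (x2 ∨ ¬x1 ∨ ¬x1) ∧ (x2 ∨ ¬x1 ∨ ¬x2)   (distribute ∨ over ∧)
= (¬x3 ∨ ¬x1) ∧ (x2 ∨ ¬x1)   (simplify)

(¬x3 ∨ ¬x1) ∧ (x2 ∨ ¬x1)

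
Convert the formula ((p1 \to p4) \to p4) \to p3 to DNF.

((p1 \to p4) \to p4) \to p3
= \lnot ((p1 \to p4) \to p4) \lor p3   [eliminate \to]
= \lnot (\lnot (p1 \to p4) \lor p4) \lor p3   [eliminate \to]
= \lnot (\lnot (\lnot p1 \lor p4) \lor p4) \lor p3   [eliminate \to]
= (\lnot \lnot (\lnot p1 \lor p4) \land \lnot p4) \lor p3   [De Morgan]
= ((\lnot p1 \lor p4) \land \lnot p4) \lor p3   [double negation]
= (\lnot p1 \land \lnot p4) \lor (p4 \land \lnot p4) \lor p3   [distribute \land over \lor]
= (\lnot p1 \land \lnot p4) \lor p3   [simplify]

(\lnot p1 \land \lnot p4) \lor p3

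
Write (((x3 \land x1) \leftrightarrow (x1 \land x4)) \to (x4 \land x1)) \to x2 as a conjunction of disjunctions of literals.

(\lnot x3 \lor \lnot x1 \lor x4 \lor x2) \land (\lnot x4 \lor \lnot x1 \lor x2)

(((x3 \land x1) \leftrightarrow (x1 \land x4)) \to (x4 \land x1)) \to x2
⇔ \lnot (((x3 \land x1) \leftrightarrow (x1 \land x4)) \to (x4 \land x1)) \lor x2   [eliminate \to]
⇔ \lnot (\lnot ((x3 \land x1) \leftrightarrow (x1 \land x4)) \lor (x4 \land x1)) \lor x2   [eliminate \to]
⇔ \lnot (\lnot (((x3 \land x1) \to (x1 \land x4)) \land ((x1 \land x4) \to (x3 \land x1))) \lor (x4 \land x1)) \lor x2   [eliminate \leftrightarrow]
⇔ \lnot (\lnot ((\lnot (x3 \land x1) \lor (x1 \land x4)) \land ((x1 \land x4) \to (x3 \land x1))) \lor (x4 \land x1)) \lor x2   [eliminate \to]
⇔ \lnot (\lnot ((\lnot (x3 \land x1) \lor (x1 \land x4)) \land (\lnot (x1 \land x4) \lor (x3 \land x1))) \lor (x4 \land x1)) \lor x2   [eliminate \to]
⇔ (\lnot \lnot ((\lnot (x3 \land x1) \lor (x1 \land x4)) \land (\lnot (x1 \land x4) \lor (x3 \land x1))) \land \lnot (x4 \land x1)) \lor x2   [De Morgan]
⇔ ((\lnot (x3 \land x1) \lor (x1 \land x4)) \land (\lnot (x1 \land x4) \lor (x3 \land x1)) \land \lnot (x4 \land x1)) \lor x2   [double negation]
⇔ ((\lnot x3 \lor \lnot x1 \lor (x1 \land x4)) \land (\lnot (x1 \land x4) \lor (x3 \land x1)) \land \lnot (x4 \land x1)) \lor x2   [De Morgan]
⇔ ((\lnot x3 \lor \lnot x1 \lor (x1 \land x4)) \land (\lnot x1 \lor \lnot x4 \lor (x3 \land x1)) \land \lnot (x4 \land x1)) \lor x2   [De Morgan]
⇔ ((\lnot x3 \lor \lnot x1 \lor (x1 \land x4)) \land (\lnot x1 \lor \lnot x4 \lor (x3 \land x1)) \land (\lnot x4 \lor \lnot x1)) \lor x2   [De Morgan]
⇔ (\lnot x3 \lor \lnot x1 \lor x1 \lor x2) \land (\lnot x3 \lor \lnot x1 \lor x4 \lor x2) \land (\lnot x1 \lor \lnot x4 \lor x3 \lor x2) \land (\lnot x1 \lor \lnot x4 \lor x1 \lor x2) \land (\lnot x4 \lor \lnot x1 \lor x2)   [distribute \lor over \land]
⇔ (\lnot x3 \lor \lnot x1 \lor x4 \lor x2) \land (\lnot x4 \lor \lnot x1 \lor x2)   [simplify]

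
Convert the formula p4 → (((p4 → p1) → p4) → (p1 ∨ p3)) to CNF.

p4 → (((p4 → p1) → p4) → (p1 ∨ p3))
= ¬p4 ∨ (((p4 → p1) → p4) → (p1 ∨ p3))   [eliminate →]
= ¬p4 ∨ ¬((p4 → p1) → p4) ∨ p1 ∨ p3   [eliminate →]
= ¬p4 ∨ ¬(¬(p4 → p1) ∨ p4) ∨ p1 ∨ p3   [eliminate →]
= ¬p4 ∨ ¬(¬(¬p4 ∨ p1) ∨ p4) ∨ p1 ∨ p3   [eliminate →]
= ¬p4 ∨ (¬¬(¬p4 ∨ p1) ∧ ¬p4) ∨ p1 ∨ p3   [De Morgan]
= ¬p4 ∨ ((¬p4 ∨ p1) ∧ ¬p4) ∨ p1 ∨ p3   [double negation]
= (¬p4 ∨ ¬p4 ∨ p1 ∨ p1 ∨ p3) ∧ (¬p4 ∨ ¬p4 ∨ p1 ∨ p3)   [distribute ∨ over ∧]
= ¬p4 ∨ p1 ∨ p3   [simplify]

¬p4 ∨ p1 ∨ p3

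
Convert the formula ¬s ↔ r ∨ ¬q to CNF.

(s ∨ r ∨ ¬q) ∧ (¬r ∨ ¬s) ∧ (q ∨ ¬s)

¬s ↔ r ∨ ¬q
≡ (¬s → r ∨ ¬q) ∧ (r ∨ ¬q → ¬s)   [eliminate ↔]
≡ (¬¬s ∨ r ∨ ¬q) ∧ (r ∨ ¬q → ¬s)   [eliminate →]
≡ (¬¬s ∨ r ∨ ¬q) ∧ (¬(r ∨ ¬q) ∨ ¬s)   [eliminate →]
≡ (s ∨ r ∨ ¬q) ∧ (¬(r ∨ ¬q) ∨ ¬s)   [double negation]
≡ (s ∨ r ∨ ¬q) ∧ (¬r ∧ ¬¬q ∨ ¬s)   [De Morgan]
≡ (s ∨ r ∨ ¬q) ∧ (¬r ∧ q ∨ ¬s)   [double negation]
≡ (s ∨ r ∨ ¬q) ∧ (¬r ∨ ¬s) ∧ (q ∨ ¬s)   [distribute ∨ over ∧]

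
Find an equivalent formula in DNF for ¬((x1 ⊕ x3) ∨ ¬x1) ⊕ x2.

¬((x1 ⊕ x3) ∨ ¬x1) ⊕ x2
≡ ¬((x1 ⊕ x3) ∨ ¬x1) ∧ ¬x2 ∨ ¬¬((x1 ⊕ x3) ∨ ¬x1) ∧ x2   [expand ⊕]
≡ ¬(x1 ∧ ¬x3 ∨ ¬x1 ∧ x3 ∨ ¬x1) ∧ ¬x2 ∨ ¬¬((x1 ⊕ x3) ∨ ¬x1) ∧ x2   [expand ⊕]
≡ ¬(x1 ∧ ¬x3 ∨ ¬x1 ∧ x3 ∨ ¬x1) ∧ ¬x2 ∨ ¬¬(x1 ∧ ¬x3 ∨ ¬x1 ∧ x3 ∨ ¬x1) ∧ x2   [expand ⊕]
≡ ¬(x1 ∧ ¬x3) ∧ ¬(¬x1 ∧ x3) ∧ ¬¬x1 ∧ ¬x2 ∨ ¬¬(x1 ∧ ¬x3 ∨ ¬x1 ∧ x3 ∨ ¬x1) ∧ x2   [De Morgan]
≡ (¬x1 ∨ ¬¬x3) ∧ ¬(¬x1 ∧ x3) ∧ ¬¬x1 ∧ ¬x2 ∨ ¬¬(x1 ∧ ¬x3 ∨ ¬x1 ∧ x3 ∨ ¬x1) ∧ x2   [De Morgan]
≡ (¬x1 ∨ x3) ∧ ¬(¬x1 ∧ x3) ∧ ¬¬x1 ∧ ¬x2 ∨ ¬¬(x1 ∧ ¬x3 ∨ ¬x1 ∧ x3 ∨ ¬x1) ∧ x2   [double negation]
≡ (¬x1 ∨ x3) ∧ (¬¬x1 ∨ ¬x3) ∧ ¬¬x1 ∧ ¬x2 ∨ ¬¬(x1 ∧ ¬x3 ∨ ¬x1 ∧ x3 ∨ ¬x1) ∧ x2   [De Morgan]
≡ (¬x1 ∨ x3) ∧ (x1 ∨ ¬x3) ∧ ¬¬x1 ∧ ¬x2 ∨ ¬¬(x1 ∧ ¬x3 ∨ ¬x1 ∧ x3 ∨ ¬x1) ∧ x2   [double negation]
≡ (¬x1 ∨ x3) ∧ (x1 ∨ ¬x3) ∧ x1 ∧ ¬x2 ∨ ¬¬(x1 ∧ ¬x3 ∨ ¬x1 ∧ x3 ∨ ¬x1) ∧ x2   [double negation]
≡ (¬x1 ∨ x3) ∧ (x1 ∨ ¬x3) ∧ x1 ∧ ¬x2 ∨ (x1 ∧ ¬x3 ∨ ¬x1 ∧ x3 ∨ ¬x1) ∧ x2   [double negation]
≡ ¬x1 ∧ x1 ∧ x1 ∧ ¬x2 ∨ ¬x1 ∧ ¬x3 ∧ x1 ∧ ¬x2 ∨ x3 ∧ x1 ∧ x1 ∧ ¬x2 ∨ x3 ∧ ¬x3 ∧ x1 ∧ ¬x2 ∨ x1 ∧ ¬x3 ∧ x2 ∨ ¬x1 ∧ x3 ∧ x2 ∨ ¬x1 ∧ x2   [distribute ∧ over ∨]
≡ x3 ∧ x1 ∧ ¬x2 ∨ x1 ∧ ¬x3 ∧ x2 ∨ ¬x1 ∧ x2   [simplify]

x3 ∧ x1 ∧ ¬x2 ∨ x1 ∧ ¬x3 ∧ x2 ∨ ¬x1 ∧ x2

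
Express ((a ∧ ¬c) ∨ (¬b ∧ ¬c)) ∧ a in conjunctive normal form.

((a ∧ ¬c) ∨ (¬b ∧ ¬c)) ∧ a
≡ (a ∨ ¬b) ∧ (a ∨ ¬c) ∧ (¬c ∨ ¬b) ∧ (¬c ∨ ¬c) ∧ a   — distribute ∨ over ∧
≡ ¬c ∧ a   — simplify

¬c ∧ a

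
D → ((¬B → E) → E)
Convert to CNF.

¬D ∨ ¬B ∨ E

D → ((¬B → E) → E)
≡ ¬D ∨ ((¬B → E) → E)   [eliminate →]
≡ ¬D ∨ ¬(¬B → E) ∨ E   [eliminate →]
≡ ¬D ∨ ¬(¬¬B ∨ E) ∨ E   [eliminate →]
≡ ¬D ∨ (¬¬¬B ∧ ¬E) ∨ E   [De Morgan]
≡ ¬D ∨ (¬B ∧ ¬E) ∨ E   [double negation]
≡ (¬D ∨ ¬B ∨ E) ∧ (¬D ∨ ¬E ∨ E)   [distribute ∨ over ∧]
≡ ¬D ∨ ¬B ∨ E   [simplify]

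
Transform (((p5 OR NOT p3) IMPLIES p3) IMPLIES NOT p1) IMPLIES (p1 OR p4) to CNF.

(((p5 OR NOT p3) IMPLIES p3) IMPLIES NOT p1) IMPLIES (p1 OR p4)
≡ NOT (((p5 OR NOT p3) IMPLIES p3) IMPLIES NOT p1) OR p1 OR p4   — eliminate IMPLIES
≡ NOT (NOT ((p5 OR NOT p3) IMPLIES p3) OR NOT p1) OR p1 OR p4   — eliminate IMPLIES
≡ NOT (NOT (NOT (p5 OR NOT p3) OR p3) OR NOT p1) OR p1 OR p4   — eliminate IMPLIES
≡ (NOT NOT (NOT (p5 OR NOT p3) OR p3) AND NOT NOT p1) OR p1 OR p4   — De Morgan
≡ ((NOT (p5 OR NOT p3) OR p3) AND NOT NOT p1) OR p1 OR p4   — double negation
≡ (((NOT p5 AND NOT NOT p3) OR p3) AND NOT NOT p1) OR p1 OR p4   — De Morgan
≡ (((NOT p5 AND p3) OR p3) AND NOT NOT p1) OR p1 OR p4   — double negation
≡ (((NOT p5 AND p3) OR p3) AND p1) OR p1 OR p4   — double negation
≡ (NOT p5 OR p3 OR p1 OR p4) AND (p3 OR p3 OR p1 OR p4) AND (p1 OR p1 OR p4)   — distribute OR over AND
≡ p1 OR p4   — simplify

p1 OR p4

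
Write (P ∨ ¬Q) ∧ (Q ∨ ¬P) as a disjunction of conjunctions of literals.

(P ∧ Q) ∨ (¬Q ∧ ¬P)

(P ∨ ¬Q) ∧ (Q ∨ ¬P)
≡ (P ∧ Q) ∨ (P ∧ ¬P) ∨ (¬Q ∧ Q) ∨ (¬Q ∧ ¬P)   [distribute ∧ over ∨]
≡ (P ∧ Q) ∨ (¬Q ∧ ¬P)   [simplify]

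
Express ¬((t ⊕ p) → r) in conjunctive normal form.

¬((t ⊕ p) → r)
≡ ¬(¬(t ⊕ p) ∨ r)   [eliminate →]
≡ ¬(¬((t ∨ p) ∧ ¬(t ∧ p)) ∨ r)   [expand ⊕]
≡ ¬¬((t ∨ p) ∧ ¬(t ∧ p)) ∧ ¬r   [De Morgan]
≡ (t ∨ p) ∧ ¬(t ∧ p) ∧ ¬r   [double negation]
≡ (t ∨ p) ∧ (¬t ∨ ¬p) ∧ ¬r   [De Morgan]

(t ∨ p) ∧ (¬t ∨ ¬p) ∧ ¬r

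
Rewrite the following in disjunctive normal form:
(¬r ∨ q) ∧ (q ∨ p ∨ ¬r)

¬r ∨ q

(¬r ∨ q) ∧ (q ∨ p ∨ ¬r)
⇔ (¬r ∧ q) ∨ (¬r ∧ p) ∨ (¬r ∧ ¬r) ∨ (q ∧ q) ∨ (q ∧ p) ∨ (q ∧ ¬r)   [distribute ∧ over ∨]
⇔ ¬r ∨ q   [simplify]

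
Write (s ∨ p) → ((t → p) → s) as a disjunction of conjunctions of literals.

(¬s ∧ ¬p) ∨ (t ∧ ¬p) ∨ s

(s ∨ p) → ((t → p) → s)
= ¬(s ∨ p) ∨ ((t → p) → s)   (eliminate →)
= ¬(s ∨ p) ∨ ¬(t → p) ∨ s   (eliminate →)
= ¬(s ∨ p) ∨ ¬(¬t ∨ p) ∨ s   (eliminate →)
= (¬s ∧ ¬p) ∨ ¬(¬t ∨ p) ∨ s   (De Morgan)
= (¬s ∧ ¬p) ∨ (¬¬t ∧ ¬p) ∨ s   (De Morgan)
= (¬s ∧ ¬p) ∨ (t ∧ ¬p) ∨ s   (double negation)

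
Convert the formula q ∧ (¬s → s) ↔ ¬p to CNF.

(¬q ∨ ¬s ∨ ¬p) ∧ (p ∨ q) ∧ (p ∨ s)

q ∧ (¬s → s) ↔ ¬p
≡ (q ∧ (¬s → s) → ¬p) ∧ (¬p → q ∧ (¬s → s))
≡ (¬(q ∧ (¬s → s)) ∨ ¬p) ∧ (¬p → q ∧ (¬s → s))
≡ (¬(q ∧ (¬¬s ∨ s)) ∨ ¬p) ∧ (¬p → q ∧ (¬s → s))
≡ (¬(q ∧ (¬¬s ∨ s)) ∨ ¬p) ∧ (¬¬p ∨ q ∧ (¬s → s))
≡ (¬(q ∧ (¬¬s ∨ s)) ∨ ¬p) ∧ (¬¬p ∨ q ∧ (¬¬s ∨ s))
≡ (¬q ∨ ¬(¬¬s ∨ s) ∨ ¬p) ∧ (¬¬p ∨ q ∧ (¬¬s ∨ s))
≡ (¬q ∨ ¬¬¬s ∧ ¬s ∨ ¬p) ∧ (¬¬p ∨ q ∧ (¬¬s ∨ s))
≡ (¬q ∨ ¬s ∧ ¬s ∨ ¬p) ∧ (¬¬p ∨ q ∧ (¬¬s ∨ s))
≡ (¬q ∨ ¬s ∧ ¬s ∨ ¬p) ∧ (p ∨ q ∧ (¬¬s ∨ s))
≡ (¬q ∨ ¬s ∧ ¬s ∨ ¬p) ∧ (p ∨ q ∧ (s ∨ s))
≡ (¬q ∨ ¬s ∨ ¬p) ∧ (¬q ∨ ¬s ∨ ¬p) ∧ (p ∨ q) ∧ (p ∨ s ∨ s)
≡ (¬q ∨ ¬s ∨ ¬p) ∧ (p ∨ q) ∧ (p ∨ s)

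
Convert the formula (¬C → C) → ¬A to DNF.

¬C ∨ ¬A

(¬C → C) → ¬A
⇔ ¬(¬C → C) ∨ ¬A   [eliminate →]
⇔ ¬(¬¬C ∨ C) ∨ ¬A   [eliminate →]
⇔ (¬¬¬C ∧ ¬C) ∨ ¬A   [De Morgan]
⇔ (¬C ∧ ¬C) ∨ ¬A   [double negation]
⇔ ¬C ∨ ¬A   [simplify]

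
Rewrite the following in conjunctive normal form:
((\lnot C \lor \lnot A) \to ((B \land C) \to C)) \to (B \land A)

((\lnot C \lor \lnot A) \to ((B \land C) \to C)) \to (B \land A)
⇔ \lnot ((\lnot C \lor \lnot A) \to ((B \land C) \to C)) \lor (B \land A)   — eliminate \to
⇔ \lnot (\lnot (\lnot C \lor \lnot A) \lor ((B \land C) \to C)) \lor (B \land A)   — eliminate \to
⇔ \lnot (\lnot (\lnot C \lor \lnot A) \lor \lnot (B \land C) \lor C) \lor (B \land A)   — eliminate \to
⇔ (\lnot \lnot (\lnot C \lor \lnot A) \land \lnot \lnot (B \land C) \land \lnot C) \lor (B \land A)   — De Morgan
⇔ ((\lnot C \lor \lnot A) \land \lnot \lnot (B \land C) \land \lnot C) \lor (B \land A)   — double negation
⇔ ((\lnot C \lor \lnot A) \land B \land C \land \lnot C) \lor (B \land A)   — double negation
⇔ (\lnot C \lor \lnot A \lor B) \land (\lnot C \lor \lnot A \lor A) \land (B \lor B) \land (B \lor A) \land (C \lor B) \land (C \lor A) \land (\lnot C \lor B) \land (\lnot C \lor A)   — distribute \lor over \land
⇔ B \land (C \lor A) \land (\lnot C \lor A)   — simplify

B \land (C \lor A) \land (\lnot C \lor A)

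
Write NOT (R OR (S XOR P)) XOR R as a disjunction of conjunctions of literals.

(NOT R AND NOT S AND NOT P) OR (NOT R AND P AND S) OR R

NOT (R OR (S XOR P)) XOR R
⇔ (NOT (R OR (S XOR P)) AND NOT R) OR (NOT NOT (R OR (S XOR P)) AND R)   [expand XOR]
⇔ (NOT (R OR (S AND NOT P) OR (NOT S AND P)) AND NOT R) OR (NOT NOT (R OR (S XOR P)) AND R)   [expand XOR]
⇔ (NOT (R OR (S AND NOT P) OR (NOT S AND P)) AND NOT R) OR (NOT NOT (R OR (S AND NOT P) OR (NOT S AND P)) AND R)   [expand XOR]
⇔ (NOT R AND NOT (S AND NOT P) AND NOT (NOT S AND P) AND NOT R) OR (NOT NOT (R OR (S AND NOT P) OR (NOT S AND P)) AND R)   [De Morgan]
⇔ (NOT R AND (NOT S OR NOT NOT P) AND NOT (NOT S AND P) AND NOT R) OR (NOT NOT (R OR (S AND NOT P) OR (NOT S AND P)) AND R)   [De Morgan]
⇔ (NOT R AND (NOT S OR P) AND NOT (NOT S AND P) AND NOT R) OR (NOT NOT (R OR (S AND NOT P) OR (NOT S AND P)) AND R)   [double negation]
⇔ (NOT R AND (NOT S OR P) AND (NOT NOT S OR NOT P) AND NOT R) OR (NOT NOT (R OR (S AND NOT P) OR (NOT S AND P)) AND R)   [De Morgan]
⇔ (NOT R AND (NOT S OR P) AND (S OR NOT P) AND NOT R) OR (NOT NOT (R OR (S AND NOT P) OR (NOT S AND P)) AND R)   [double negation]
⇔ (NOT R AND (NOT S OR P) AND (S OR NOT P) AND NOT R) OR ((R OR (S AND NOT P) OR (NOT S AND P)) AND R)   [double negation]
⇔ (NOT R AND NOT S AND S AND NOT R) OR (NOT R AND NOT S AND NOT P AND NOT R) OR (NOT R AND P AND S AND NOT R) OR (NOT R AND P AND NOT P AND NOT R) OR (R AND R) OR (S AND NOT P AND R) OR (NOT S AND P AND R)   [distribute AND over OR]
⇔ (NOT R AND NOT S AND NOT P) OR (NOT R AND P AND S) OR R   [simplify]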